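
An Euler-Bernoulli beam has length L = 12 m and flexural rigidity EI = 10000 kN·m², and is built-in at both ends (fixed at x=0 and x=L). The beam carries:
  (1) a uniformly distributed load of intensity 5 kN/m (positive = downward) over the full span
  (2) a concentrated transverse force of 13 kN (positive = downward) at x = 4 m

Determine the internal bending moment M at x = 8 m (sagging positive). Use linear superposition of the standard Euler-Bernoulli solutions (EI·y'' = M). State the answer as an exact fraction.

M(8) = 592/27 kN·m

Load 1 — uniform load w=5 kN/m over full span:
  M_1 = wLx/2 - wL²/12 - wx²/2 = 5·12·8/2 - 5·12²/12 - 5·8²/2 = 20 kN·m
Load 2 — point force P=13 kN at a=4 m (b=L-a=8):
  M_2 = Pa²(a+3b)(L-x)/L³ - Pa²b/L²  [x>a] = 13·4²·(4+3·8)·(12-8)/12³ - 13·4²·8/12² = 52/27 kN·m
Superposition: M = Σ M_i = 592/27 kN·m ≈ 21.925926 kN·m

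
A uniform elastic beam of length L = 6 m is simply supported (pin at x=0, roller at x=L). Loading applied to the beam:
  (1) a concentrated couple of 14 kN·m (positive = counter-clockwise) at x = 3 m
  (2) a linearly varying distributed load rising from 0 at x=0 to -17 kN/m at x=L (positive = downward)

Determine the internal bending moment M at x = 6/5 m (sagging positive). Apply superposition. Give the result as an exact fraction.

Load 1 — applied couple M₀=14 kN·m at a=3 m (b=L-a=3):
  M_1 = M₀x/L  [x≤a] = 14·(6/5)/6 = 14/5 kN·m
Load 2 — triangular load w₀=-17 kN/m (0→w₀ over full span):
  M_2 = w₀Lx/6 - w₀x³/(6L) = (-17)·6·(6/5)/6 - (-17)·(6/5)³/(6·6) = -2448/125 kN·m
Superposition: M = Σ M_i = -2098/125 kN·m ≈ -16.784000 kN·m

M(6/5) = -2098/125 kN·m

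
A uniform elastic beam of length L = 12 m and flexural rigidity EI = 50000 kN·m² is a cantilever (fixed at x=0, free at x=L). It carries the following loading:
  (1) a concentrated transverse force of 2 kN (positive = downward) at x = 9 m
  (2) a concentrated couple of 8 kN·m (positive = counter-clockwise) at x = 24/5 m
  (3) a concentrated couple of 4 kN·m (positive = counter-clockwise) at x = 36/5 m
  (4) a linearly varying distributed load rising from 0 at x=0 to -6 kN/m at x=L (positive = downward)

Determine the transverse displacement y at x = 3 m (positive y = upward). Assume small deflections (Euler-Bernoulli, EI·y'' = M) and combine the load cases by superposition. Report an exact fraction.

y(3) = 89361/4000000 m

Load 1 — point force P=2 kN at a=9 m (b=L-a=3):
  y_1 = -Px²(3a-x)/(6EI)  [x≤a] = -2·3²·(3·9-3)/(6·50000) = -9/6250 m
Load 2 — applied couple M₀=8 kN·m at a=24/5 m (b=L-a=36/5):
  y_2 = M₀x²/(2EI)  [x≤a] = 8·3²/(2·50000) = 9/12500 m
Load 3 — applied couple M₀=4 kN·m at a=36/5 m (b=L-a=24/5):
  y_3 = M₀x²/(2EI)  [x≤a] = 4·3²/(2·50000) = 9/25000 m
Load 4 — triangular load w₀=-6 kN/m (0→w₀ over full span):
  y_4 = (w₀Lx³/12-w₀L²x²/6-w₀x⁵/(120L))/EI = ((-6)·12·3³/12-(-6)·12²·3²/6-(-6)·3⁵/(120·12))/50000 = 90801/4000000 m
Superposition: y = Σ y_i = 89361/4000000 m ≈ 0.022340 m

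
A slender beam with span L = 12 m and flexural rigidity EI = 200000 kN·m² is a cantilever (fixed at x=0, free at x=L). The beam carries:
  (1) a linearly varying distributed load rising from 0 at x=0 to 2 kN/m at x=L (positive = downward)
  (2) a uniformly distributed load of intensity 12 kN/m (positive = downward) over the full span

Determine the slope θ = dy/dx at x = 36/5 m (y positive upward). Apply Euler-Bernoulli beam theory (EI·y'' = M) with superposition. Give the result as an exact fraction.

Load 1 — triangular load w₀=2 kN/m (0→w₀ over full span):
  θ_1 = (w₀Lx²/4-w₀L²x/3-w₀x⁴/(24L))/EI = (2·12·(36/5)²/4-2·12²·(36/5)/3-2·(36/5)⁴/(24·12))/200000 = -15579/7812500 rad
Load 2 — uniform load w=12 kN/m over full span:
  θ_2 = -wx(x²-3Lx+3L²)/(6EI) = -12·(36/5)·((36/5)²-3·12·(36/5)+3·12²)/(6·200000) = -6318/390625 rad
Superposition: θ = Σ θ_i = -141939/7812500 rad ≈ -0.018168 rad

θ(36/5) = -141939/7812500 rad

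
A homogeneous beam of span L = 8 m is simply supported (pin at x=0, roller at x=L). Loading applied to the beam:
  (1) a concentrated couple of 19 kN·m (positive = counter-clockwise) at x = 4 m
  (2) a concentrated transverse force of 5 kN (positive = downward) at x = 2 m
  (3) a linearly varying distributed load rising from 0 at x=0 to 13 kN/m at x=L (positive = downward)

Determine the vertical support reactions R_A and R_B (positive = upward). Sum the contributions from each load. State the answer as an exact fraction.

Load 1 — applied couple M₀=19 kN·m at a=4 m (b=L-a=4):
  R_A = M₀/L = 19/8 kN
  R_B = -M₀/L = -19/8 kN
Load 2 — point force P=5 kN at a=2 m (b=L-a=6):
  R_A = Pb/L = 5·6/8 = 15/4 kN
  R_B = Pa/L = 5·2/8 = 5/4 kN
Load 3 — triangular load w₀=13 kN/m (0→w₀ over full span):
  R_A = w₀L/6 = 13·8/6 = 52/3 kN
  R_B = w₀L/3 = 13·8/3 = 104/3 kN
Superposition: R_A = 563/24 kN, R_B = 805/24 kN

R_A = 563/24 kN, R_B = 805/24 kN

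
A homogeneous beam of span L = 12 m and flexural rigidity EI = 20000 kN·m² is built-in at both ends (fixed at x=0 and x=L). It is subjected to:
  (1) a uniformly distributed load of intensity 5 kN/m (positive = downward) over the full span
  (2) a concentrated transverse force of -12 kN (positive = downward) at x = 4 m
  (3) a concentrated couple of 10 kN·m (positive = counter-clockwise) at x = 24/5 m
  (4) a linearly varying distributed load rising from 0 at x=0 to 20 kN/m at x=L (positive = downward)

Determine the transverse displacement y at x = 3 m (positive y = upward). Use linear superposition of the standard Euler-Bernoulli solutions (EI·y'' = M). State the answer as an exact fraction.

y(3) = -1477/80000 m

Load 1 — uniform load w=5 kN/m over full span:
  y_1 = -wx²(L-x)²/(24EI) = -5·3²·(12-3)²/(24·20000) = -243/32000 m
Load 2 — point force P=-12 kN at a=4 m (b=L-a=8):
  y_2 = -Pb²x²(3aL-(3a+b)x)/(6L³EI)  [x≤a] = -(-12)·8²·3²·(3·4·12-(3·4+8)·3)/(6·12³·20000) = 7/2500 m
Load 3 — applied couple M₀=10 kN·m at a=24/5 m (b=L-a=36/5):
  y_3 = (R_Ax³/6 - M_Ax²/2)/EI  [x≤a] with R_A=6/5, M_A=6/5 = ((6/5)·3³/6 - (6/5)·3²/2)/20000 = 0 m
Load 4 — triangular load w₀=20 kN/m (0→w₀ over full span):
  y_4 = -w₀x²(L-x)²(x+2L)/(120LEI) = -20·3²·(12-3)²·(3+2·12)/(120·12·20000) = -2187/160000 m
Superposition: y = Σ y_i = -1477/80000 m ≈ -0.018462 m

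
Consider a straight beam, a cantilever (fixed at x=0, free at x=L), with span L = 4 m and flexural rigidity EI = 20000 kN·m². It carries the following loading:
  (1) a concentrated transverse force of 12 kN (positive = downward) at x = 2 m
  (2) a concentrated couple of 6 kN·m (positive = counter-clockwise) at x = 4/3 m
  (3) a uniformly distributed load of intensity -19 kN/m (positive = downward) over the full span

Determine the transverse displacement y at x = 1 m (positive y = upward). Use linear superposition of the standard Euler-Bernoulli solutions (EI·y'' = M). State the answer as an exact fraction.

y(1) = 457/160000 m

Load 1 — point force P=12 kN at a=2 m (b=L-a=2):
  y_1 = -Px²(3a-x)/(6EI)  [x≤a] = -12·1²·(3·2-1)/(6·20000) = -1/2000 m
Load 2 — applied couple M₀=6 kN·m at a=4/3 m (b=L-a=8/3):
  y_2 = M₀x²/(2EI)  [x≤a] = 6·1²/(2·20000) = 3/20000 m
Load 3 — uniform load w=-19 kN/m over full span:
  y_3 = -wx²(x²-4Lx+6L²)/(24EI) = -(-19)·1²·(1²-4·4·1+6·4²)/(24·20000) = 513/160000 m
Superposition: y = Σ y_i = 457/160000 m ≈ 0.002856 m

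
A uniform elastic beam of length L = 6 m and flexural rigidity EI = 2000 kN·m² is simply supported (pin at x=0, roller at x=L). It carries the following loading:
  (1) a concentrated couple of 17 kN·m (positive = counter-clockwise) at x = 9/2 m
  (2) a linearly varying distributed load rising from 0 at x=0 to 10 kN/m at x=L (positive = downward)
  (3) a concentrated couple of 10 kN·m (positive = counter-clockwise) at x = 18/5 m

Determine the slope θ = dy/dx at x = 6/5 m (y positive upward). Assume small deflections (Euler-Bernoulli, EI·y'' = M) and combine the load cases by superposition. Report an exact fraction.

Load 1 — applied couple M₀=17 kN·m at a=9/2 m (b=L-a=3/2):
  θ_1 = (M₀x²/(2L)+C₁)/EI  [x≤a] with C₁=M₀(3b²-L²)/(6L)=-221/16 = (17·(6/5)²/(2·6)+(-221/16))/2000 = -4709/800000 rad
Load 2 — triangular load w₀=10 kN/m (0→w₀ over full span):
  θ_2 = -w₀(7L⁴-30L²x²+15x⁴)/(360LEI) = -10·(7·6⁴-30·6²·(6/5)²+15·(6/5)⁴)/(360·6·2000) = -273/15625 rad
Load 3 — applied couple M₀=10 kN·m at a=18/5 m (b=L-a=12/5):
  θ_3 = (M₀x²/(2L)+C₁)/EI  [x≤a] with C₁=M₀(3b²-L²)/(6L)=-26/5 = (10·(6/5)²/(2·6)+(-26/5))/2000 = -1/500 rad
Superposition: θ = Σ θ_i = -101433/4000000 rad ≈ -0.025358 rad

θ(6/5) = -101433/4000000 rad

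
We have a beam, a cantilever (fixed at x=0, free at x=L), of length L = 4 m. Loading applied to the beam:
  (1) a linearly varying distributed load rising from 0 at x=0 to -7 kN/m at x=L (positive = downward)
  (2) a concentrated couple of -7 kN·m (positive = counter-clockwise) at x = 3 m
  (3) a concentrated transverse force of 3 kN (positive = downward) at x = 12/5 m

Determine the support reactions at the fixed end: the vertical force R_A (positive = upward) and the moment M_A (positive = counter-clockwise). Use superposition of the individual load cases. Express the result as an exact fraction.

Load 1 — triangular load w₀=-7 kN/m (0→w₀ over full span):
  R_A = w₀L/2 = (-7)·4/2 = -14 kN
  M_A = w₀L²/3 = (-7)·4²/3 = -112/3 kN·m
Load 2 — applied couple M₀=-7 kN·m at a=3 m (b=L-a=1):
  R_A = 0 kN
  M_A = -M₀ = -(-7) = 7 kN·m
Load 3 — point force P=3 kN at a=12/5 m (b=L-a=8/5):
  R_A = P = 3 kN
  M_A = Pa = 3·(12/5) = 36/5 kN·m
Superposition: R_A = -11 kN, M_A = -347/15 kN·m

R_A = -11 kN, M_A = -347/15 kN·m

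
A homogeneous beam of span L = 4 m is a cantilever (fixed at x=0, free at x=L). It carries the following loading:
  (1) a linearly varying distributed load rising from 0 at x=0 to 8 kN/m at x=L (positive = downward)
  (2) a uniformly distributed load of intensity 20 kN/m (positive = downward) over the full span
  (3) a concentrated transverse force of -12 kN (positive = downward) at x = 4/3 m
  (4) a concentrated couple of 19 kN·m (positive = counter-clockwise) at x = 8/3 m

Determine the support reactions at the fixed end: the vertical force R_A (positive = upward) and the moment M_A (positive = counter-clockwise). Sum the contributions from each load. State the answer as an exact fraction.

Load 1 — triangular load w₀=8 kN/m (0→w₀ over full span):
  R_A = w₀L/2 = 8·4/2 = 16 kN
  M_A = w₀L²/3 = 8·4²/3 = 128/3 kN·m
Load 2 — uniform load w=20 kN/m over full span:
  R_A = wL = 20·4 = 80 kN
  M_A = wL²/2 = 20·4²/2 = 160 kN·m
Load 3 — point force P=-12 kN at a=4/3 m (b=L-a=8/3):
  R_A = P = (-12) = -12 kN
  M_A = Pa = (-12)·(4/3) = -16 kN·m
Load 4 — applied couple M₀=19 kN·m at a=8/3 m (b=L-a=4/3):
  R_A = 0 kN
  M_A = -M₀ = -19 kN·m
Superposition: R_A = 84 kN, M_A = 503/3 kN·m

R_A = 84 kN, M_A = 503/3 kN·m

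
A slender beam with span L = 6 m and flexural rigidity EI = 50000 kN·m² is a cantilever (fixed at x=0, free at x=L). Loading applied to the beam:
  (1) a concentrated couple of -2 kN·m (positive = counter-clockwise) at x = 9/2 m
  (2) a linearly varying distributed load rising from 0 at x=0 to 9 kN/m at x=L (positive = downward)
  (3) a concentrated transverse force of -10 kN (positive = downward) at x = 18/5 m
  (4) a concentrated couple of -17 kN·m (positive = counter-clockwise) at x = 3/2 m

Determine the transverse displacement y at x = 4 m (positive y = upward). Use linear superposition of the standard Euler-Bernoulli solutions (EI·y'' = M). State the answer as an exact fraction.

y(4) = -101247/10000000 m

Load 1 — applied couple M₀=-2 kN·m at a=9/2 m (b=L-a=3/2):
  y_1 = M₀x²/(2EI)  [x≤a] = (-2)·4²/(2·50000) = -1/3125 m
Load 2 — triangular load w₀=9 kN/m (0→w₀ over full span):
  y_2 = (w₀Lx³/12-w₀L²x²/6-w₀x⁵/(120L))/EI = (9·6·4³/12-9·6²·4²/6-9·4⁵/(120·6))/50000 = -184/15625 m
Load 3 — point force P=-10 kN at a=18/5 m (b=L-a=12/5):
  y_3 = -Pa²(3x-a)/(6EI)  [x>a] = -(-10)·(18/5)²·(3·4-(18/5))/(6·50000) = 567/156250 m
Load 4 — applied couple M₀=-17 kN·m at a=3/2 m (b=L-a=9/2):
  y_4 = M₀a(2x-a)/(2EI)  [x>a] = (-17)·(3/2)·(2·4-(3/2))/(2·50000) = -663/400000 m
Superposition: y = Σ y_i = -101247/10000000 m ≈ -0.010125 m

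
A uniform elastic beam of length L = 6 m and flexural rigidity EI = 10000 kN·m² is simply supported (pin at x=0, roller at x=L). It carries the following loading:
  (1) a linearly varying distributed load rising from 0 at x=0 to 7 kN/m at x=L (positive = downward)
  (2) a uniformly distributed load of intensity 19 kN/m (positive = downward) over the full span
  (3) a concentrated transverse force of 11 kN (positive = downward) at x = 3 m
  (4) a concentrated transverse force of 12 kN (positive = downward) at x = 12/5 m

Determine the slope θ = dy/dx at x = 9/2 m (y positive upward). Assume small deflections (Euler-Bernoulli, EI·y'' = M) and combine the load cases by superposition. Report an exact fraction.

Load 1 — triangular load w₀=7 kN/m (0→w₀ over full span):
  θ_1 = -w₀(7L⁴-30L²x²+15x⁴)/(360LEI) = -7·(7·6⁴-30·6²·(9/2)²+15·(9/2)⁴)/(360·6·10000) = 27573/12800000 rad
Load 2 — uniform load w=19 kN/m over full span:
  θ_2 = -w(L³-6Lx²+4x³)/(24EI) = -19·(6³-6·6·(9/2)²+4·(9/2)³)/(24·10000) = 1881/160000 rad
Load 3 — point force P=11 kN at a=3 m (b=L-a=3):
  θ_3 = -Pa(2L²-6Lx+3x²+a²)/(6LEI)  [x>a] = -11·3·(2·6²-6·6·(9/2)+3·(9/2)²+3²)/(6·6·10000) = 297/160000 rad
Load 4 — point force P=12 kN at a=12/5 m (b=L-a=18/5):
  θ_4 = -Pa(2L²-6Lx+3x²+a²)/(6LEI)  [x>a] = -12·(12/5)·(2·6²-6·6·(9/2)+3·(9/2)²+(12/5)²)/(6·6·10000) = 2349/1250000 rad
Superposition: θ = Σ θ_i = 5646669/320000000 rad ≈ 0.017646 rad

θ(9/2) = 5646669/320000000 rad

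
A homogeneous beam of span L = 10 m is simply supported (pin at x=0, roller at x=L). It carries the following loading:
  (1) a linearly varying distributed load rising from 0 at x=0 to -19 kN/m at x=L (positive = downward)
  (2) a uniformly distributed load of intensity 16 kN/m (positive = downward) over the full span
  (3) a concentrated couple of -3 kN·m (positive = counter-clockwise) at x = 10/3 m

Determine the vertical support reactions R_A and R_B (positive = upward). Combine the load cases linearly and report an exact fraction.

Load 1 — triangular load w₀=-19 kN/m (0→w₀ over full span):
  R_A = w₀L/6 = (-19)·10/6 = -95/3 kN
  R_B = w₀L/3 = (-19)·10/3 = -190/3 kN
Load 2 — uniform load w=16 kN/m over full span:
  R_A = wL/2 = 16·10/2 = 80 kN
  R_B = wL/2 = 16·10/2 = 80 kN
Load 3 — applied couple M₀=-3 kN·m at a=10/3 m (b=L-a=20/3):
  R_A = M₀/L = (-3)/10 = -3/10 kN
  R_B = -M₀/L = -(-3)/10 = 3/10 kN
Superposition: R_A = 1441/30 kN, R_B = 509/30 kN

R_A = 1441/30 kN, R_B = 509/30 kN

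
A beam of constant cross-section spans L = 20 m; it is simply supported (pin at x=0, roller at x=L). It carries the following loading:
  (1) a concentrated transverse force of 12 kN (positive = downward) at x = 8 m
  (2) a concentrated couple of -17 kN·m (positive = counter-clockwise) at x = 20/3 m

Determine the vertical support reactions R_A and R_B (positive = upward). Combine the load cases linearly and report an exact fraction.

R_A = 127/20 kN, R_B = 113/20 kN

Load 1 — point force P=12 kN at a=8 m (b=L-a=12):
  R_A = Pb/L = 12·12/20 = 36/5 kN
  R_B = Pa/L = 12·8/20 = 24/5 kN
Load 2 — applied couple M₀=-17 kN·m at a=20/3 m (b=L-a=40/3):
  R_A = M₀/L = (-17)/20 = -17/20 kN
  R_B = -M₀/L = -(-17)/20 = 17/20 kN
Superposition: R_A = 127/20 kN, R_B = 113/20 kN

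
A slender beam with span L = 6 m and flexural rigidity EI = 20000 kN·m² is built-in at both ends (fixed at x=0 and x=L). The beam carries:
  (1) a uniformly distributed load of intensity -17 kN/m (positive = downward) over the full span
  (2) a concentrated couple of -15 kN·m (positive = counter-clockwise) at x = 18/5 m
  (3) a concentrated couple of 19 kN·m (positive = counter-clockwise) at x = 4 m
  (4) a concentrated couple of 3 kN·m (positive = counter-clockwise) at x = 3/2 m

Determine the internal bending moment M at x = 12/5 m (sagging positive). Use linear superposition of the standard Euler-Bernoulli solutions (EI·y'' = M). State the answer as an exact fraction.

Load 1 — uniform load w=-17 kN/m over full span:
  M_1 = wLx/2 - wL²/12 - wx²/2 = (-17)·6·(12/5)/2 - (-17)·6²/12 - (-17)·(12/5)²/2 = -561/25 kN·m
Load 2 — applied couple M₀=-15 kN·m at a=18/5 m (b=L-a=12/5):
  M_2 = R_Ax - M_A  [x≤a] with R_A=-18/5, M_A=-24/5 = (-18/5)·(12/5) - (-24/5) = -96/25 kN·m
Load 3 — applied couple M₀=19 kN·m at a=4 m (b=L-a=2):
  M_3 = R_Ax - M_A  [x≤a] with R_A=38/9, M_A=19/3 = (38/9)·(12/5) - (19/3) = 19/5 kN·m
Load 4 — applied couple M₀=3 kN·m at a=3/2 m (b=L-a=9/2):
  M_4 = R_Ax - M_A - M₀  [x>a] with R_A=9/16, M_A=-9/16 = (9/16)·(12/5) - (-9/16) - 3 = -87/80 kN·m
Superposition: M = Σ M_i = -9427/400 kN·m ≈ -23.567500 kN·m

M(12/5) = -9427/400 kN·m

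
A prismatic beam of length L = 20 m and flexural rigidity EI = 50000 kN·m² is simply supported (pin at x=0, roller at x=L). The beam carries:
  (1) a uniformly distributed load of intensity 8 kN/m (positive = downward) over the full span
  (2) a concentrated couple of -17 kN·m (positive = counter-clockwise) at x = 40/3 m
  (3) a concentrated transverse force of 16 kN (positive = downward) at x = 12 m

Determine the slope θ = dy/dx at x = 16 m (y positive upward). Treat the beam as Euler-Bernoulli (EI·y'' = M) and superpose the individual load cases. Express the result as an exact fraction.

Load 1 — uniform load w=8 kN/m over full span:
  θ_1 = -w(L³-6Lx²+4x³)/(24EI) = -8·(20³-6·20·16²+4·16³)/(24·50000) = 132/3125 rad
Load 2 — applied couple M₀=-17 kN·m at a=40/3 m (b=L-a=20/3):
  θ_2 = (M₀x²/(2L)-M₀(x-a)+C₁)/EI  [x>a] with C₁=M₀(3b²-L²)/(6L)=340/9 = ((-17)·16²/(2·20)-(-17)·(16-(40/3))+(340/9))/50000 = -289/562500 rad
Load 3 — point force P=16 kN at a=12 m (b=L-a=8):
  θ_3 = -Pa(2L²-6Lx+3x²+a²)/(6LEI)  [x>a] = -16·12·(2·20²-6·20·16+3·16²+12²)/(6·20·50000) = 104/15625 rad
Superposition: θ = Σ θ_i = 5443/112500 rad ≈ 0.048382 rad

θ(16) = 5443/112500 rad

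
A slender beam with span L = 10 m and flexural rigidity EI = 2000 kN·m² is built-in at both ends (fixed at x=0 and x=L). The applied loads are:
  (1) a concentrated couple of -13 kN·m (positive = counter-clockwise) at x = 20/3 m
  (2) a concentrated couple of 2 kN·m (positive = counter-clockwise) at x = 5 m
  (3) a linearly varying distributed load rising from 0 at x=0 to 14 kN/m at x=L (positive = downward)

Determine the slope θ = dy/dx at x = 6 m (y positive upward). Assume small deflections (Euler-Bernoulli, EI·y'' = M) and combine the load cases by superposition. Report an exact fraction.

Load 1 — applied couple M₀=-13 kN·m at a=20/3 m (b=L-a=10/3):
  θ_1 = (R_Ax²/2 - M_Ax)/EI  [x≤a] with R_A=-26/15, M_A=-13/3 = ((-26/15)·6²/2 - (-13/3)·6)/2000 = -13/5000 rad
Load 2 — applied couple M₀=2 kN·m at a=5 m (b=L-a=5):
  θ_2 = (R_Ax²/2 - M_Ax - M₀(x-a))/EI  [x>a] with R_A=3/10, M_A=1/2 = ((3/10)·6²/2 - (1/2)·6 - 2·(6-5))/2000 = 1/5000 rad
Load 3 — triangular load w₀=14 kN/m (0→w₀ over full span):
  θ_3 = -w₀(2x(L-x)(L-2x)(x+2L)+x²(L-x)²)/(120LEI) = -14·(2·6·(10-6)·(10-2·6)·(6+2·10)+6²·(10-6)²)/(120·10·2000) = 7/625 rad
Superposition: θ = Σ θ_i = 11/1250 rad ≈ 0.008800 rad

θ(6) = 11/1250 rad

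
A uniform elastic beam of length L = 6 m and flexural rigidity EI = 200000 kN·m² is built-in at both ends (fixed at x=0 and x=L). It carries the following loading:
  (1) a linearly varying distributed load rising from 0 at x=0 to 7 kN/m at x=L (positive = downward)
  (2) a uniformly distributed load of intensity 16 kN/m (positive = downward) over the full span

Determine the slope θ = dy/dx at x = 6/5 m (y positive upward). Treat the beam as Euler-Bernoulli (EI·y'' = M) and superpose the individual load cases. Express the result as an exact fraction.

θ(6/5) = -2601/15625000 rad

Load 1 — triangular load w₀=7 kN/m (0→w₀ over full span):
  θ_1 = -w₀(2x(L-x)(L-2x)(x+2L)+x²(L-x)²)/(120LEI) = -7·(2·(6/5)·(6-(6/5))·(6-2·(6/5))·((6/5)+2·6)+(6/5)²·(6-(6/5))²)/(120·6·200000) = -441/15625000 rad
Load 2 — uniform load w=16 kN/m over full span:
  θ_2 = -wx(L-x)(L-2x)/(12EI) = -16·(6/5)·(6-(6/5))·(6-2·(6/5))/(12·200000) = -54/390625 rad
Superposition: θ = Σ θ_i = -2601/15625000 rad ≈ -0.000166 rad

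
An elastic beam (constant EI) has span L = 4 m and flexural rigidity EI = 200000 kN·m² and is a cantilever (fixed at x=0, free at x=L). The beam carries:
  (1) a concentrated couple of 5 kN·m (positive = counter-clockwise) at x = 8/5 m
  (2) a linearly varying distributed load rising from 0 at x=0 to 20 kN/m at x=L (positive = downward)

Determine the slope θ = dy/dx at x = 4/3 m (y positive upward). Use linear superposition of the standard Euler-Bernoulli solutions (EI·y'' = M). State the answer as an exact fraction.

Load 1 — applied couple M₀=5 kN·m at a=8/5 m (b=L-a=12/5):
  θ_1 = M₀x/EI  [x≤a] = 5·(4/3)/200000 = 1/30000 rad
Load 2 — triangular load w₀=20 kN/m (0→w₀ over full span):
  θ_2 = (w₀Lx²/4-w₀L²x/3-w₀x⁴/(24L))/EI = (20·4·(4/3)²/4-20·4²·(4/3)/3-20·(4/3)⁴/(24·4))/200000 = -163/303750 rad
Superposition: θ = Σ θ_i = -1223/2430000 rad ≈ -0.000503 rad

θ(4/3) = -1223/2430000 rad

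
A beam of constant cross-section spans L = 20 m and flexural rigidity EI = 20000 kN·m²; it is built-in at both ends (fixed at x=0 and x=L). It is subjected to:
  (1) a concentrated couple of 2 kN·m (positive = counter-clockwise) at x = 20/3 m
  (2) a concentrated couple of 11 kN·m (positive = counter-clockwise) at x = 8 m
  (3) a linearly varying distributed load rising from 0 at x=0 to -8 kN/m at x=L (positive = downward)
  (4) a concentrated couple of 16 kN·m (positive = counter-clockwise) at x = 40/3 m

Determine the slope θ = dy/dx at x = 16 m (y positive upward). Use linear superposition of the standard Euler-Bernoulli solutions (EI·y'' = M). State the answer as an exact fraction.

Load 1 — applied couple M₀=2 kN·m at a=20/3 m (b=L-a=40/3):
  θ_1 = (R_Ax²/2 - M_Ax - M₀(x-a))/EI  [x>a] with R_A=2/15, M_A=0 = ((2/15)·16²/2 - 0·16 - 2·(16-(20/3)))/20000 = -1/12500 rad
Load 2 — applied couple M₀=11 kN·m at a=8 m (b=L-a=12):
  θ_2 = (R_Ax²/2 - M_Ax - M₀(x-a))/EI  [x>a] with R_A=99/125, M_A=33/25 = ((99/125)·16²/2 - (33/25)·16 - 11·(16-8))/20000 = -121/312500 rad
Load 3 — triangular load w₀=-8 kN/m (0→w₀ over full span):
  θ_3 = -w₀(2x(L-x)(L-2x)(x+2L)+x²(L-x)²)/(120LEI) = -(-8)·(2·16·(20-16)·(20-2·16)·(16+2·20)+16²·(20-16)²)/(120·20·20000) = -128/9375 rad
Load 4 — applied couple M₀=16 kN·m at a=40/3 m (b=L-a=20/3):
  θ_4 = (R_Ax²/2 - M_Ax - M₀(x-a))/EI  [x>a] with R_A=16/15, M_A=16/3 = ((16/15)·16²/2 - (16/3)·16 - 16·(16-(40/3)))/20000 = 4/9375 rad
Superposition: θ = Σ θ_i = -6419/468750 rad ≈ -0.013694 rad

θ(16) = -6419/468750 rad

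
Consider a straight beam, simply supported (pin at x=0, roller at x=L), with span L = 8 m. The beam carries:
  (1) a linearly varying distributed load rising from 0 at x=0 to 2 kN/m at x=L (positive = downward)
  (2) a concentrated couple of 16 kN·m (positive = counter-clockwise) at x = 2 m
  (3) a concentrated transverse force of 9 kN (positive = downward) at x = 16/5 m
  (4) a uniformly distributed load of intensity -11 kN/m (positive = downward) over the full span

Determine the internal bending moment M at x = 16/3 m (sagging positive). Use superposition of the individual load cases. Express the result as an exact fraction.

Load 1 — triangular load w₀=2 kN/m (0→w₀ over full span):
  M_1 = w₀Lx/6 - w₀x³/(6L) = 2·8·(16/3)/6 - 2·(16/3)³/(6·8) = 640/81 kN·m
Load 2 — applied couple M₀=16 kN·m at a=2 m (b=L-a=6):
  M_2 = M₀x/L - M₀  [x>a] = 16·(16/3)/8 - 16 = -16/3 kN·m
Load 3 — point force P=9 kN at a=16/5 m (b=L-a=24/5):
  M_3 = Pa(L-x)/L  [x>a] = 9·(16/5)·(8-(16/3))/8 = 48/5 kN·m
Load 4 — uniform load w=-11 kN/m over full span:
  M_4 = wx(L-x)/2 = (-11)·(16/3)·(8-(16/3))/2 = -704/9 kN·m
Superposition: M = Σ M_i = -26752/405 kN·m ≈ -66.054321 kN·m

M(16/3) = -26752/405 kN·m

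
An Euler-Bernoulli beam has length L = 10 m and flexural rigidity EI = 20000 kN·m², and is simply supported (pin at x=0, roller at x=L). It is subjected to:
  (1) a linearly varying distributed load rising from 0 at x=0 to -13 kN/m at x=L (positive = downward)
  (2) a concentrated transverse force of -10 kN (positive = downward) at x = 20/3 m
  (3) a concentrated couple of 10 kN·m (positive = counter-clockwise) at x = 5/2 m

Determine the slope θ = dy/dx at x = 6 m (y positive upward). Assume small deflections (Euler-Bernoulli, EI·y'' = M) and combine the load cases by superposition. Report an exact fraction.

Load 1 — triangular load w₀=-13 kN/m (0→w₀ over full span):
  θ_1 = -w₀(7L⁴-30L²x²+15x⁴)/(360LEI) = -(-13)·(7·10⁴-30·10²·6²+15·6⁴)/(360·10·20000) = -377/112500 rad
Load 2 — point force P=-10 kN at a=20/3 m (b=L-a=10/3):
  θ_2 = -Pb(L²-b²-3x²)/(6LEI)  [x≤a] = -(-10)·(10/3)·(10²-(10/3)²-3·6²)/(6·10·20000) = -43/81000 rad
Load 3 — applied couple M₀=10 kN·m at a=5/2 m (b=L-a=15/2):
  θ_3 = (M₀x²/(2L)-M₀(x-a)+C₁)/EI  [x>a] with C₁=M₀(3b²-L²)/(6L)=275/24 = (10·6²/(2·10)-10·(6-(5/2))+(275/24))/20000 = -133/480000 rad
Superposition: θ = Σ θ_i = -269507/64800000 rad ≈ -0.004159 rad

θ(6) = -269507/64800000 rad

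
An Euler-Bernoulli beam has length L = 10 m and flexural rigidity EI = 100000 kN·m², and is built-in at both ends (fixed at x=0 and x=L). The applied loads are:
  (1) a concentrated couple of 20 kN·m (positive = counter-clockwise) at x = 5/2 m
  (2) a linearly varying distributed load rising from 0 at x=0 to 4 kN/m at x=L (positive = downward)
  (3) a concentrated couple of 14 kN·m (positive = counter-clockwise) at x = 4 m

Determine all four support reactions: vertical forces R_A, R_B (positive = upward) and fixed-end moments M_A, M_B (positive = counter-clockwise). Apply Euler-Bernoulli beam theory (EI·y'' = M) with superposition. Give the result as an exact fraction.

Load 1 — applied couple M₀=20 kN·m at a=5/2 m (b=L-a=15/2):
  R_A = 6M₀ab/L³ = 6·20·(5/2)·(15/2)/10³ = 9/4 kN
  M_A = M₀b(2a-b)/L² = 20·(15/2)·(2·(5/2)-(15/2))/10² = -15/4 kN·m
  R_B = -6M₀ab/L³ = -6·20·(5/2)·(15/2)/10³ = -9/4 kN
  M_B = M₀a(2b-a)/L² = 20·(5/2)·(2·(15/2)-(5/2))/10² = 25/4 kN·m
Load 2 — triangular load w₀=4 kN/m (0→w₀ over full span):
  R_A = 3w₀L/20 = 3·4·10/20 = 6 kN
  M_A = w₀L²/30 = 4·10²/30 = 40/3 kN·m
  R_B = 7w₀L/20 = 7·4·10/20 = 14 kN
  M_B = -w₀L²/20 = -4·10²/20 = -20 kN·m
Load 3 — applied couple M₀=14 kN·m at a=4 m (b=L-a=6):
  R_A = 6M₀ab/L³ = 6·14·4·6/10³ = 252/125 kN
  M_A = M₀b(2a-b)/L² = 14·6·(2·4-6)/10² = 42/25 kN·m
  R_B = -6M₀ab/L³ = -6·14·4·6/10³ = -252/125 kN
  M_B = M₀a(2b-a)/L² = 14·4·(2·6-4)/10² = 112/25 kN·m
Superposition: R_A = 5133/500 kN, M_A = 3379/300 kN·m, R_B = 4867/500 kN, M_B = -927/100 kN·m

R_A = 5133/500 kN, M_A = 3379/300 kN·m, R_B = 4867/500 kN, M_B = -927/100 kN·m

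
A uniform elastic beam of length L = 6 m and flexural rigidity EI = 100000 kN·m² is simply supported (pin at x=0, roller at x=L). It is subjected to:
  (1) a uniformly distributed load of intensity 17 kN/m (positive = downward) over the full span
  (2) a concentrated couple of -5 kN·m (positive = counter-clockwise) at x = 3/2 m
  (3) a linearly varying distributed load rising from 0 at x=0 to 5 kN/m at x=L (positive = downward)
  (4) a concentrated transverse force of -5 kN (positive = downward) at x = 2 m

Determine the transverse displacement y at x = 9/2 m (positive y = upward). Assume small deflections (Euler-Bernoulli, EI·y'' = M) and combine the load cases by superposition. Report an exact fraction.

y(9/2) = -351751/153600000 m

Load 1 — uniform load w=17 kN/m over full span:
  y_1 = -wx(L³-2Lx²+x³)/(24EI) = -17·(9/2)·(6³-2·6·(9/2)²+(9/2)³)/(24·100000) = -26163/12800000 m
Load 2 — applied couple M₀=-5 kN·m at a=3/2 m (b=L-a=9/2):
  y_2 = (M₀x³/(6L)-M₀(x-a)²/2+C₁x)/EI  [x>a] with C₁=M₀(3b²-L²)/(6L)=-55/16 = ((-5)·(9/2)³/(6·6)-(-5)·((9/2)-(3/2))²/2+(-55/16)·(9/2))/100000 = -9/160000 m
Load 3 — triangular load w₀=5 kN/m (0→w₀ over full span):
  y_3 = -w₀x(7L⁴-10L²x²+3x⁴)/(360LEI) = -5·(9/2)·(7·6⁴-10·6²·(9/2)²+3·(9/2)⁴)/(360·6·100000) = -3213/10240000 m
Load 4 — point force P=-5 kN at a=2 m (b=L-a=4):
  y_4 = -Pa(L-x)(2Lx-a²-x²)/(6LEI)  [x>a] = -(-5)·2·(6-(9/2))·(2·6·(9/2)-2²-(9/2)²)/(6·6·100000) = 119/960000 m
Superposition: y = Σ y_i = -351751/153600000 m ≈ -0.002290 m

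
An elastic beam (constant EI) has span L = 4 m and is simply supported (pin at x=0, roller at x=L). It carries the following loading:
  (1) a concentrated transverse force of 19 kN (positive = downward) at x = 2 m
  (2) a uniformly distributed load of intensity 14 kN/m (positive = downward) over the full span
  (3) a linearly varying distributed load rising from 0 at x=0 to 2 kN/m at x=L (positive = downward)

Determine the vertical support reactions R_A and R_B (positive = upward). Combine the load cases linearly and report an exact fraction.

R_A = 233/6 kN, R_B = 241/6 kN

Load 1 — point force P=19 kN at a=2 m (b=L-a=2):
  R_A = Pb/L = 19·2/4 = 19/2 kN
  R_B = Pa/L = 19·2/4 = 19/2 kN
Load 2 — uniform load w=14 kN/m over full span:
  R_A = wL/2 = 14·4/2 = 28 kN
  R_B = wL/2 = 14·4/2 = 28 kN
Load 3 — triangular load w₀=2 kN/m (0→w₀ over full span):
  R_A = w₀L/6 = 2·4/6 = 4/3 kN
  R_B = w₀L/3 = 2·4/3 = 8/3 kN
Superposition: R_A = 233/6 kN, R_B = 241/6 kN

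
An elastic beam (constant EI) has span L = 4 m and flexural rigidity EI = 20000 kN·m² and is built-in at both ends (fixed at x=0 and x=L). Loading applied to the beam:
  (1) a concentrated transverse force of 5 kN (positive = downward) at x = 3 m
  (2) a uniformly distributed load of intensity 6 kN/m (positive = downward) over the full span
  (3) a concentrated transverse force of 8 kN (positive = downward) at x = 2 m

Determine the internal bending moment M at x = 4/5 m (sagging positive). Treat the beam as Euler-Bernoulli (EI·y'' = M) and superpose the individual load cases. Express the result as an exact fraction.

Load 1 — point force P=5 kN at a=3 m (b=L-a=1):
  M_1 = Pb²(3a+b)x/L³ - Pab²/L²  [x≤a] = 5·1²·(3·3+1)·(4/5)/4³ - 5·3·1²/4² = -5/16 kN·m
Load 2 — uniform load w=6 kN/m over full span:
  M_2 = wLx/2 - wL²/12 - wx²/2 = 6·4·(4/5)/2 - 6·4²/12 - 6·(4/5)²/2 = -8/25 kN·m
Load 3 — point force P=8 kN at a=2 m (b=L-a=2):
  M_3 = Pb²(3a+b)x/L³ - Pab²/L²  [x≤a] = 8·2²·(3·2+2)·(4/5)/4³ - 8·2·2²/4² = -4/5 kN·m
Superposition: M = Σ M_i = -573/400 kN·m ≈ -1.432500 kN·m

M(4/5) = -573/400 kN·m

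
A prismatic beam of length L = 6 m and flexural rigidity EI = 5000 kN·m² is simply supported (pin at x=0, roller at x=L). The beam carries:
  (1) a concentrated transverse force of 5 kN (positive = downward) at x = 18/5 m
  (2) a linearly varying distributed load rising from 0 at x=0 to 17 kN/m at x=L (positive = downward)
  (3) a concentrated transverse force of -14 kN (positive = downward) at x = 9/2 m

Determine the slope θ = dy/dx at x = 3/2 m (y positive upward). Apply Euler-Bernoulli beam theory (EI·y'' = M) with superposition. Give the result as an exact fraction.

Load 1 — point force P=5 kN at a=18/5 m (b=L-a=12/5):
  θ_1 = -Pb(L²-b²-3x²)/(6LEI)  [x≤a] = -5·(12/5)·(6²-(12/5)²-3·(3/2)²)/(6·6·5000) = -783/500000 rad
Load 2 — triangular load w₀=17 kN/m (0→w₀ over full span):
  θ_2 = -w₀(7L⁴-30L²x²+15x⁴)/(360LEI) = -17·(7·6⁴-30·6²·(3/2)²+15·(3/2)⁴)/(360·6·5000) = -67677/6400000 rad
Load 3 — point force P=-14 kN at a=9/2 m (b=L-a=3/2):
  θ_3 = -Pb(L²-b²-3x²)/(6LEI)  [x≤a] = -(-14)·(3/2)·(6²-(3/2)²-3·(3/2)²)/(6·6·5000) = 63/20000 rad
Superposition: θ = Σ θ_i = -287697/32000000 rad ≈ -0.008991 rad

θ(3/2) = -287697/32000000 rad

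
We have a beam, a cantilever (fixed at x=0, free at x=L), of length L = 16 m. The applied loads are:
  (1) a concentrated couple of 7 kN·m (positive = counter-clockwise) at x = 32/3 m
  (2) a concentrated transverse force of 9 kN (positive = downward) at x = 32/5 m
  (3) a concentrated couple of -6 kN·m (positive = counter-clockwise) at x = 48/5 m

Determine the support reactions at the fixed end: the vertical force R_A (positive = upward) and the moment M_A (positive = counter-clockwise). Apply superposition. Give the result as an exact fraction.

R_A = 9 kN, M_A = 283/5 kN·m

Load 1 — applied couple M₀=7 kN·m at a=32/3 m (b=L-a=16/3):
  R_A = 0 kN
  M_A = -M₀ = -7 kN·m
Load 2 — point force P=9 kN at a=32/5 m (b=L-a=48/5):
  R_A = P = 9 kN
  M_A = Pa = 9·(32/5) = 288/5 kN·m
Load 3 — applied couple M₀=-6 kN·m at a=48/5 m (b=L-a=32/5):
  R_A = 0 kN
  M_A = -M₀ = -(-6) = 6 kN·m
Superposition: R_A = 9 kN, M_A = 283/5 kN·m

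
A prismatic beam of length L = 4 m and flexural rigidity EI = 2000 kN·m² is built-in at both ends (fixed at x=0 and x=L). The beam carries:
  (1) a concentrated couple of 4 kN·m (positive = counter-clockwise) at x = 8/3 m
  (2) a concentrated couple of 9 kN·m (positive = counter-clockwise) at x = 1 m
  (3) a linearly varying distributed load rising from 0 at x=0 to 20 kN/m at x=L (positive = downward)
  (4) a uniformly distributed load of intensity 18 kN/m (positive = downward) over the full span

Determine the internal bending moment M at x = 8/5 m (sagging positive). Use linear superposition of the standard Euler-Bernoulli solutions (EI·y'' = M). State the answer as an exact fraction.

Load 1 — applied couple M₀=4 kN·m at a=8/3 m (b=L-a=4/3):
  M_1 = R_Ax - M_A  [x≤a] with R_A=4/3, M_A=4/3 = (4/3)·(8/5) - (4/3) = 4/5 kN·m
Load 2 — applied couple M₀=9 kN·m at a=1 m (b=L-a=3):
  M_2 = R_Ax - M_A - M₀  [x>a] with R_A=81/32, M_A=-27/16 = (81/32)·(8/5) - (-27/16) - 9 = -261/80 kN·m
Load 3 — triangular load w₀=20 kN/m (0→w₀ over full span):
  M_3 = 3w₀Lx/20 - w₀L²/30 - w₀x³/(6L) = 3·20·4·(8/5)/20 - 20·4²/30 - 20·(8/5)³/(6·4) = 128/25 kN·m
Load 4 — uniform load w=18 kN/m over full span:
  M_4 = wLx/2 - wL²/12 - wx²/2 = 18·4·(8/5)/2 - 18·4²/12 - 18·(8/5)²/2 = 264/25 kN·m
Superposition: M = Σ M_i = 5287/400 kN·m ≈ 13.217500 kN·m

M(8/5) = 5287/400 kN·m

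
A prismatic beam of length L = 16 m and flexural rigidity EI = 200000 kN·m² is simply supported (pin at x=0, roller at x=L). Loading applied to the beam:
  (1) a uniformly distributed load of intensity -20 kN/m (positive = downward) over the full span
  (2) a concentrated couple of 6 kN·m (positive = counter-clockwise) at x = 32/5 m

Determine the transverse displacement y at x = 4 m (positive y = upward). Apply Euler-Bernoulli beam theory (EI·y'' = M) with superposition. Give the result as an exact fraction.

y(4) = 76057/1250000 m

Load 1 — uniform load w=-20 kN/m over full span:
  y_1 = -wx(L³-2Lx²+x³)/(24EI) = -(-20)·4·(16³-2·16·4²+4³)/(24·200000) = 38/625 m
Load 2 — applied couple M₀=6 kN·m at a=32/5 m (b=L-a=48/5):
  y_2 = (M₀x³/(6L)+C₁x)/EI  [x≤a] with C₁=M₀(3b²-L²)/(6L)=32/25 = (6·4³/(6·16)+(32/25)·4)/200000 = 57/1250000 m
Superposition: y = Σ y_i = 76057/1250000 m ≈ 0.060846 m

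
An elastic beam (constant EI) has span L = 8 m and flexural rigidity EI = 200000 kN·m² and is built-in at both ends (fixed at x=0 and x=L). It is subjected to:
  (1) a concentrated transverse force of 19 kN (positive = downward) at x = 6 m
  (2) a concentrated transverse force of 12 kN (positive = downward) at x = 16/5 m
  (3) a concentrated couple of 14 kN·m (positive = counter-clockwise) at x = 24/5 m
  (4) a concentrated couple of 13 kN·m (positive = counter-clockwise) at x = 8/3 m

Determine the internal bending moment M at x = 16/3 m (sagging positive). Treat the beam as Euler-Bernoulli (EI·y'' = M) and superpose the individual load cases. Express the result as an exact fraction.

M(16/3) = 38447/9000 kN·m

Load 1 — point force P=19 kN at a=6 m (b=L-a=2):
  M_1 = Pb²(3a+b)x/L³ - Pab²/L²  [x≤a] = 19·2²·(3·6+2)·(16/3)/8³ - 19·6·2²/8² = 209/24 kN·m
Load 2 — point force P=12 kN at a=16/5 m (b=L-a=24/5):
  M_2 = Pa²(a+3b)(L-x)/L³ - Pa²b/L²  [x>a] = 12·(16/5)²·((16/5)+3·(24/5))·(8-(16/3))/8³ - 12·(16/5)²·(24/5)/8² = 256/125 kN·m
Load 3 — applied couple M₀=14 kN·m at a=24/5 m (b=L-a=16/5):
  M_3 = R_Ax - M_A - M₀  [x>a] with R_A=63/25, M_A=112/25 = (63/25)·(16/3) - (112/25) - 14 = -126/25 kN·m
Load 4 — applied couple M₀=13 kN·m at a=8/3 m (b=L-a=16/3):
  M_4 = R_Ax - M_A - M₀  [x>a] with R_A=13/6, M_A=0 = (13/6)·(16/3) - 0 - 13 = -13/9 kN·m
Superposition: M = Σ M_i = 38447/9000 kN·m ≈ 4.271889 kN·m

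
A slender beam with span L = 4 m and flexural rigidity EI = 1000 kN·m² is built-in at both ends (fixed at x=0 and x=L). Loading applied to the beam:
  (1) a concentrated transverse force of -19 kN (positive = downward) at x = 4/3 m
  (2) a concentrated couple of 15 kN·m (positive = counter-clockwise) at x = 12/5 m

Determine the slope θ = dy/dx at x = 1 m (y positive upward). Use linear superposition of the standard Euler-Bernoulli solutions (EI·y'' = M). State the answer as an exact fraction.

θ(1) = 191/90000 rad

Load 1 — point force P=-19 kN at a=4/3 m (b=L-a=8/3):
  θ_1 = -Pb²x(2aL-(3a+b)x)/(2L³EI)  [x≤a] = -(-19)·(8/3)²·1·(2·(4/3)·4-(3·(4/3)+(8/3))·1)/(2·4³·1000) = 19/4500 rad
Load 2 — applied couple M₀=15 kN·m at a=12/5 m (b=L-a=8/5):
  θ_2 = (R_Ax²/2 - M_Ax)/EI  [x≤a] with R_A=27/5, M_A=24/5 = ((27/5)·1²/2 - (24/5)·1)/1000 = -21/10000 rad
Superposition: θ = Σ θ_i = 191/90000 rad ≈ 0.002122 rad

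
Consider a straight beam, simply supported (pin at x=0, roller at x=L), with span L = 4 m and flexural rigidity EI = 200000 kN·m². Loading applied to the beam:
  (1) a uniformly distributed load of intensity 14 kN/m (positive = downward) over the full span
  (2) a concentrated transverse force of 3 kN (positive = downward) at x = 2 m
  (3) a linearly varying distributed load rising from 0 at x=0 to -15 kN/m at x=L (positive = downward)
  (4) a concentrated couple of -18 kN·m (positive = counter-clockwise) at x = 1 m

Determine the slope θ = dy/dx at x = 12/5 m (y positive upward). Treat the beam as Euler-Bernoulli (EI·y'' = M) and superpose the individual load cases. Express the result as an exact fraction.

Load 1 — uniform load w=14 kN/m over full span:
  θ_1 = -w(L³-6Lx²+4x³)/(24EI) = -14·(4³-6·4·(12/5)²+4·(12/5)³)/(24·200000) = 259/4687500 rad
Load 2 — point force P=3 kN at a=2 m (b=L-a=2):
  θ_2 = -Pa(2L²-6Lx+3x²+a²)/(6LEI)  [x>a] = -3·2·(2·4²-6·4·(12/5)+3·(12/5)²+2²)/(6·4·200000) = 27/5000000 rad
Load 3 — triangular load w₀=-15 kN/m (0→w₀ over full span):
  θ_3 = -w₀(7L⁴-30L²x²+15x⁴)/(360LEI) = -(-15)·(7·4⁴-30·4²·(12/5)²+15·(12/5)⁴)/(360·4·200000) = -29/1171875 rad
Load 4 — applied couple M₀=-18 kN·m at a=1 m (b=L-a=3):
  θ_4 = (M₀x²/(2L)-M₀(x-a)+C₁)/EI  [x>a] with C₁=M₀(3b²-L²)/(6L)=-33/4 = ((-18)·(12/5)²/(2·4)-(-18)·((12/5)-1)+(-33/4))/200000 = 399/20000000 rad
Superposition: θ = Σ θ_i = 16757/300000000 rad ≈ 0.000056 rad

θ(12/5) = 16757/300000000 rad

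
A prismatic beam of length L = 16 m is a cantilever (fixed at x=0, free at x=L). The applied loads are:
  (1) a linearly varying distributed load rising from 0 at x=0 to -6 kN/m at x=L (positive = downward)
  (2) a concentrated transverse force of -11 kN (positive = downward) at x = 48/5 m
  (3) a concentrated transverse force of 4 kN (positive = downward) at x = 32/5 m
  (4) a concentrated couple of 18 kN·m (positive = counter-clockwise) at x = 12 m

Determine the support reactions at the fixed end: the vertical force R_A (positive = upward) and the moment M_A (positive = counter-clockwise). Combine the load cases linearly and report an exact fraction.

R_A = -55 kN, M_A = -610 kN·m

Load 1 — triangular load w₀=-6 kN/m (0→w₀ over full span):
  R_A = w₀L/2 = (-6)·16/2 = -48 kN
  M_A = w₀L²/3 = (-6)·16²/3 = -512 kN·m
Load 2 — point force P=-11 kN at a=48/5 m (b=L-a=32/5):
  R_A = P = (-11) = -11 kN
  M_A = Pa = (-11)·(48/5) = -528/5 kN·m
Load 3 — point force P=4 kN at a=32/5 m (b=L-a=48/5):
  R_A = P = 4 kN
  M_A = Pa = 4·(32/5) = 128/5 kN·m
Load 4 — applied couple M₀=18 kN·m at a=12 m (b=L-a=4):
  R_A = 0 kN
  M_A = -M₀ = -18 kN·m
Superposition: R_A = -55 kN, M_A = -610 kN·m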